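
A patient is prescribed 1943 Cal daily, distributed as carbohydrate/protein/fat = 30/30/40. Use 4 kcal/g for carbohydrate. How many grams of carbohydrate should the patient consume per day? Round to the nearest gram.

146 g/day

Carbohydrate energy = 30% × 1943 = 582.9 kcal.
At 4 kcal/g: 582.9 ÷ 4 = 145.725 g.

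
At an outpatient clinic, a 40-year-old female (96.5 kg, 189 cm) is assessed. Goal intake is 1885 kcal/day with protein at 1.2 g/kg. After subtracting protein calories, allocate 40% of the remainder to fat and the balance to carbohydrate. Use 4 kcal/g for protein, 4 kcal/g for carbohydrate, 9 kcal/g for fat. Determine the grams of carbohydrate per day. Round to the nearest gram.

Protein = 1.2 × 96.5 = 115.8 g → 115.8 × 4 = 463.2 kcal.
Non-protein calories = 1885 − 463.2 = 1421.8 kcal.
Fat: 40% × 1421.8 = 568.72 kcal; carbohydrate: 853.08 kcal.
Carbohydrate: 853.08 kcal ÷ 4 kcal/g = 213.27 g.

213 g/day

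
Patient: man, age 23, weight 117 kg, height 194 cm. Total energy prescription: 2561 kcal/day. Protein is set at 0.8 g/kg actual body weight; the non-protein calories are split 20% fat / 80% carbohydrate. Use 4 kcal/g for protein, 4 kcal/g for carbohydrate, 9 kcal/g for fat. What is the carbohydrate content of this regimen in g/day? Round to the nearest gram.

437 g/day

Protein = 0.8 × 117 = 93.6 g → 93.6 × 4 = 374.4 kcal.
Non-protein calories = 2561 − 374.4 = 2186.6 kcal.
Fat: 20% × 2186.6 = 437.32 kcal; carbohydrate: 1749.28 kcal.
Carbohydrate: 1749.28 kcal ÷ 4 kcal/g = 437.32 g.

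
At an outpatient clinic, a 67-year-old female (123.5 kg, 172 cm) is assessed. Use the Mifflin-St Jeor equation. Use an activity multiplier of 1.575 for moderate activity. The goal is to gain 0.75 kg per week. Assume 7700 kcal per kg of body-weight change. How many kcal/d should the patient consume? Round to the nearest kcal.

3682 kcal/d

Mifflin-St Jeor (female): BMR = 10(123.5) + 6.25(172) − 5(67) − 161 = 1235 + 1075 − 335 − 161 = 1814 kcal/day.
TEE = 1814 × 1.575 = 2857.05 kcal/day.
Required daily surplus = 0.75 × 7700 ÷ 7 = 825 kcal/day.
Target intake = 2857.05 + 825 = 3682.05 kcal/day.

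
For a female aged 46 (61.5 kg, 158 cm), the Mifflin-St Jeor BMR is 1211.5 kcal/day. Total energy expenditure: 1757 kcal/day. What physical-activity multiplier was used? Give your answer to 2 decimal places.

Activity factor = TEE ÷ BMR = 1757 ÷ 1211.5 = 1.45.

1.45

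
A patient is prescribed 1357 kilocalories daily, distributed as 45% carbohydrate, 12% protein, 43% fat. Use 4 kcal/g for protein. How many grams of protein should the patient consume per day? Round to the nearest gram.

41 g/day

Protein energy = 12% × 1357 = 162.84 kcal.
At 4 kcal/g: 162.84 ÷ 4 = 40.71 g.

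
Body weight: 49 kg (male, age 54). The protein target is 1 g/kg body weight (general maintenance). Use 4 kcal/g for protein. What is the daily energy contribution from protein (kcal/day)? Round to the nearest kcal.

Protein = 1 g/kg × 49 kg = 49 g/day.
Protein energy = 49 g × 4 kcal/g = 196 kcal/day.

196 kcal/day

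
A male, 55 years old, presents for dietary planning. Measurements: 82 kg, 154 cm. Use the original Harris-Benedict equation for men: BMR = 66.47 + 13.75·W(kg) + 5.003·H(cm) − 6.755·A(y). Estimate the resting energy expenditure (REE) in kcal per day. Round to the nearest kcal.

Harris-Benedict: BMR = 66.47 + 13.75(82) + 5.003(154) − 6.755(55) = 1592.907 kcal/day.

1593 kcal per day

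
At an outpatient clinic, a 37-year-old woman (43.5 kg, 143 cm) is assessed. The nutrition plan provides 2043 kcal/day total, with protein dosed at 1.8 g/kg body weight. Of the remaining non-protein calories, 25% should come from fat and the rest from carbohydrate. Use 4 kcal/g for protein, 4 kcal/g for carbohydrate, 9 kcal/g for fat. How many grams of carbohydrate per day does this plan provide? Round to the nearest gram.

Protein = 1.8 × 43.5 = 78.3 g → 78.3 × 4 = 313.2 kcal.
Non-protein calories = 2043 − 313.2 = 1729.8 kcal.
Fat: 25% × 1729.8 = 432.45 kcal; carbohydrate: 1297.35 kcal.
Carbohydrate: 1297.35 kcal ÷ 4 kcal/g = 324.3375 g.

324 g/day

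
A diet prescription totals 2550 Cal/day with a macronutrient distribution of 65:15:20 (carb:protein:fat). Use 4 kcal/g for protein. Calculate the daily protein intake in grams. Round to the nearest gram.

Protein energy = 15% × 2550 = 382.5 kcal.
At 4 kcal/g: 382.5 ÷ 4 = 95.625 g.

96 g/day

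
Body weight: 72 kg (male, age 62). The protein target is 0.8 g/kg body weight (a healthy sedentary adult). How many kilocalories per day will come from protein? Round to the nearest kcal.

Protein = 0.8 g/kg × 72 kg = 57.6 g/day.
Protein energy = 57.6 g × 4 kcal/g = 230.4 kcal/day.

230 kcal/day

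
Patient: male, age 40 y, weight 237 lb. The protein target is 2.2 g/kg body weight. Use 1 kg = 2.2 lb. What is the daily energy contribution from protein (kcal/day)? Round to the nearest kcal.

948 kcal/day

Weight in kg = 237 ÷ 2.2 = 107.7273 kg.
Protein = 2.2 g/kg × 107.7273 kg = 237 g/day.
Protein energy = 237 g × 4 kcal/g = 948 kcal/day.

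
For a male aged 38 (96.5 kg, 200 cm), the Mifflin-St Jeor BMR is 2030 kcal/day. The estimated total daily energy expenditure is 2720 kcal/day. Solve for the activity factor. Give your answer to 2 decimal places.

1.34

Activity factor = TEE ÷ BMR = 2720 ÷ 2030 = 1.34.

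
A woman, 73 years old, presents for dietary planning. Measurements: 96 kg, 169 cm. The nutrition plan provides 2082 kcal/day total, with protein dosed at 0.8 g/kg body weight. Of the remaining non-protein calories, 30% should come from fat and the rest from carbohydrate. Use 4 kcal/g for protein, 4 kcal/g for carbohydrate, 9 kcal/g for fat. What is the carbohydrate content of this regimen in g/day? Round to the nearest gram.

311 g/day

Protein = 0.8 × 96 = 76.8 g → 76.8 × 4 = 307.2 kcal.
Non-protein calories = 2082 − 307.2 = 1774.8 kcal.
Fat: 30% × 1774.8 = 532.44 kcal; carbohydrate: 1242.36 kcal.
Carbohydrate: 1242.36 kcal ÷ 4 kcal/g = 310.59 g.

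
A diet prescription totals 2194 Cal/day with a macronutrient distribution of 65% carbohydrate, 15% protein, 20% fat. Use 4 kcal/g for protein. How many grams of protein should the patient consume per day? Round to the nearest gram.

Protein energy = 15% × 2194 = 329.1 kcal.
At 4 kcal/g: 329.1 ÷ 4 = 82.275 g.

82 g/day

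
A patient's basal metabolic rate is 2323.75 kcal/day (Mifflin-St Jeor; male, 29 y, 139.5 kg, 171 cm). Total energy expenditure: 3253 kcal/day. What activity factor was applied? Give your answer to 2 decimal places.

Activity factor = TEE ÷ BMR = 3253 ÷ 2323.75 = 1.4.

1.40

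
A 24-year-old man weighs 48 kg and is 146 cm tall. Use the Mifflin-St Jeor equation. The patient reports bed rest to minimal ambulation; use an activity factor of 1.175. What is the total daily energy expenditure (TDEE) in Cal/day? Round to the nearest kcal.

Mifflin-St Jeor (male): BMR = 10(48) + 6.25(146) − 5(24) + 5 = 480 + 912.5 − 120 + 5 = 1277.5 kcal/day.
TEE = BMR × activity factor = 1277.5 × 1.175 = 1501.0625 kcal/day.

1501 Cal/day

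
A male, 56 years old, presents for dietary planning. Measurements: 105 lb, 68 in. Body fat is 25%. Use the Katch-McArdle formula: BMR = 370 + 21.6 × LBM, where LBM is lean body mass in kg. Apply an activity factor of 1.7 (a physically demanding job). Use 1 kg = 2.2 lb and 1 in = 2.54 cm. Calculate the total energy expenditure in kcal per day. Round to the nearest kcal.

1943 kcal per day

Convert to metric: weight = 105 ÷ 2.2 = 47.7273 kg; height = 68 × 2.54 = 172.72 cm.
LBM = 47.7273 × (1 − 0.25) = 35.7955 kg. Katch-McArdle: BMR = 370 + 21.6 × 35.7955 = 1143.1818 kcal/day.
TEE = BMR × activity factor = 1143.1818 × 1.7 = 1943.4091 kcal/day.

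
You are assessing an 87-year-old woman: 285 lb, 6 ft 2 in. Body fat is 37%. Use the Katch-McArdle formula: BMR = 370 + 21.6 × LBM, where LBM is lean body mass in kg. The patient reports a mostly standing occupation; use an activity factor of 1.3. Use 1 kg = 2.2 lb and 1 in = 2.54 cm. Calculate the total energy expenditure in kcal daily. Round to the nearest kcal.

2773 kcal daily

Convert to metric: weight = 285 ÷ 2.2 = 129.5455 kg; height = (6×12 + 2) × 2.54 = 74 × 2.54 = 187.96 cm.
LBM = 129.5455 × (1 − 0.37) = 81.6136 kg. Katch-McArdle: BMR = 370 + 21.6 × 81.6136 = 2132.8545 kcal/day.
TEE = BMR × activity factor = 2132.8545 × 1.3 = 2772.7109 kcal/day.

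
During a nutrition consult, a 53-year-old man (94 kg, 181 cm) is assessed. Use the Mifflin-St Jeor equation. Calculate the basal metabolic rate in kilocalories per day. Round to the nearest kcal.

Mifflin-St Jeor (male): BMR = 10(94) + 6.25(181) − 5(53) + 5 = 940 + 1131.25 − 265 + 5 = 1811.25 kcal/day.

1811 kilocalories per day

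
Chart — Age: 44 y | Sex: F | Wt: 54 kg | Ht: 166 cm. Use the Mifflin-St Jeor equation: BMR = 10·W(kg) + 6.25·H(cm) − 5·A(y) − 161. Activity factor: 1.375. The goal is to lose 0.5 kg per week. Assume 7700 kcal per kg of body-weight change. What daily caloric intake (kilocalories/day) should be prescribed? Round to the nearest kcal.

1095 kilocalories/day

Mifflin-St Jeor (female): BMR = 10(54) + 6.25(166) − 5(44) − 161 = 540 + 1037.5 − 220 − 161 = 1196.5 kcal/day.
TEE = 1196.5 × 1.375 = 1645.1875 kcal/day.
Required daily deficit = 0.5 × 7700 ÷ 7 = 550 kcal/day.
Target intake = 1645.1875 − 550 = 1095.1875 kcal/day.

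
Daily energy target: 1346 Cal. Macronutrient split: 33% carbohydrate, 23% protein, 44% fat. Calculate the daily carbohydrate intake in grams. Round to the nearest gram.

111 g/day

Carbohydrate energy = 33% × 1346 = 444.18 kcal.
At 4 kcal/g: 444.18 ÷ 4 = 111.045 g.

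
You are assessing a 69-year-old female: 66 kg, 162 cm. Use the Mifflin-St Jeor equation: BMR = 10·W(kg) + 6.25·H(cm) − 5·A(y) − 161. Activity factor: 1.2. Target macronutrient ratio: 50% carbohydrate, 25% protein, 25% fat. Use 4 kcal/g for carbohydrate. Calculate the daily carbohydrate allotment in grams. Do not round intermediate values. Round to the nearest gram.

Mifflin-St Jeor (female): BMR = 10(66) + 6.25(162) − 5(69) − 161 = 660 + 1012.5 − 345 − 161 = 1166.5 kcal/day.
TEE = 1166.5 × 1.2 = 1399.8 kcal/day.
Carbohydrate energy = 50% × 1399.8 = 699.9 kcal.
Carbohydrate = 699.9 ÷ 4 kcal/g = 174.975 g.

175 g/day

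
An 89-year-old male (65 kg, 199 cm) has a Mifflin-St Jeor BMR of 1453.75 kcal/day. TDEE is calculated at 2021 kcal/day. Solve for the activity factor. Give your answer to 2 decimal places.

1.39

Activity factor = TEE ÷ BMR = 2021 ÷ 1453.75 = 1.39.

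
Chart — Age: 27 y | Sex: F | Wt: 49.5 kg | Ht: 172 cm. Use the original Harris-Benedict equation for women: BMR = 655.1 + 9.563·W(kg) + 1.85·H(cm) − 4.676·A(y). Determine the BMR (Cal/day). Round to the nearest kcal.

1320 Cal/day

Harris-Benedict: BMR = 655.1 + 9.563(49.5) + 1.85(172) − 4.676(27) = 1320.4165 kcal/day.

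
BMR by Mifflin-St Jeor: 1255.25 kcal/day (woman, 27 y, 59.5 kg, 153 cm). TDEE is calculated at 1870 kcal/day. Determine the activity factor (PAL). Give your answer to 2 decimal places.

1.49

Activity factor = TEE ÷ BMR = 1870 ÷ 1255.25 = 1.49.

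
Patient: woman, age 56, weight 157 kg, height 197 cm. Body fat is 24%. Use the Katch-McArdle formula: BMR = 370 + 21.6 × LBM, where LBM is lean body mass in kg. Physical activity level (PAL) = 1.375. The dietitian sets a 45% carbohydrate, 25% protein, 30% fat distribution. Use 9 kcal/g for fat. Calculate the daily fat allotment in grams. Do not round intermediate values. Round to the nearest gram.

LBM = 157 × (1 − 0.24) = 119.32 kg. Katch-McArdle: BMR = 370 + 21.6 × 119.32 = 2947.312 kcal/day.
TEE = 2947.312 × 1.375 = 4052.554 kcal/day.
Fat energy = 30% × 4052.554 = 1215.7662 kcal.
Fat = 1215.7662 ÷ 9 kcal/g = 135.0851 g.

135 g/day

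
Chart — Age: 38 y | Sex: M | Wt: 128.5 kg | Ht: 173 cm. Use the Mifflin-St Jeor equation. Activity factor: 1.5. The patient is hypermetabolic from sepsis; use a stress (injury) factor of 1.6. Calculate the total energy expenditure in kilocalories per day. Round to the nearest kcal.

5235 kilocalories per day

Mifflin-St Jeor (male): BMR = 10(128.5) + 6.25(173) − 5(38) + 5 = 1285 + 1081.25 − 190 + 5 = 2181.25 kcal/day.
TEE = BMR × activity factor = 2181.25 × 1.5 = 3271.875 kcal/day.
Apply stress factor: 3271.875 × 1.6 = 5235 kcal/day.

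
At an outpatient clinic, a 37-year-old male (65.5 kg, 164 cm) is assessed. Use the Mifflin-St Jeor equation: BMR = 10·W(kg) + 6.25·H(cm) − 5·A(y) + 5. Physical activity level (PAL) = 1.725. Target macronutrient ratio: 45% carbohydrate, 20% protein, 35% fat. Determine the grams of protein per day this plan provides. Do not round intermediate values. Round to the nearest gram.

129 g/day

Mifflin-St Jeor (male): BMR = 10(65.5) + 6.25(164) − 5(37) + 5 = 655 + 1025 − 185 + 5 = 1500 kcal/day.
TEE = 1500 × 1.725 = 2587.5 kcal/day.
Protein energy = 20% × 2587.5 = 517.5 kcal.
Protein = 517.5 ÷ 4 kcal/g = 129.375 g.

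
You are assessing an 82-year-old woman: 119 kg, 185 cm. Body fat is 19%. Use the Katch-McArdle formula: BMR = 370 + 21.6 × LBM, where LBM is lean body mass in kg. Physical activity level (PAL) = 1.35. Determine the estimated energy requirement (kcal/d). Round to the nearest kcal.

3310 kcal/d

LBM = 119 × (1 − 0.19) = 96.39 kg. Katch-McArdle: BMR = 370 + 21.6 × 96.39 = 2452.024 kcal/day.
TEE = BMR × activity factor = 2452.024 × 1.35 = 3310.2324 kcal/day.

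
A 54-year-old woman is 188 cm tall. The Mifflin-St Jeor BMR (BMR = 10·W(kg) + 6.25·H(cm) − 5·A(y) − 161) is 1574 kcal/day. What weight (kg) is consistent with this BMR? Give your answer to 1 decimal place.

1574 = 10·W + 6.25(188) − 5(54) − 161
10·W = 1574 − 744 = 830, so W = 83 kg.

83.0 kg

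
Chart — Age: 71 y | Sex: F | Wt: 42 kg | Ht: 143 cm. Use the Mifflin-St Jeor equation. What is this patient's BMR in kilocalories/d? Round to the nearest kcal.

Mifflin-St Jeor (female): BMR = 10(42) + 6.25(143) − 5(71) − 161 = 420 + 893.75 − 355 − 161 = 797.75 kcal/day.

798 kilocalories/d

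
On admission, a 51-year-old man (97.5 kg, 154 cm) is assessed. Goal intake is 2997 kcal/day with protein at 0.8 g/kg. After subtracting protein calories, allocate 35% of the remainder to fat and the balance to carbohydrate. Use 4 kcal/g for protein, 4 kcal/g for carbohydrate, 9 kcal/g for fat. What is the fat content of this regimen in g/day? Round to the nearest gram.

Protein = 0.8 × 97.5 = 78 g → 78 × 4 = 312 kcal.
Non-protein calories = 2997 − 312 = 2685 kcal.
Fat: 35% × 2685 = 939.75 kcal; carbohydrate: 1745.25 kcal.
Fat: 939.75 kcal ÷ 9 kcal/g = 104.4167 g.

104 g/day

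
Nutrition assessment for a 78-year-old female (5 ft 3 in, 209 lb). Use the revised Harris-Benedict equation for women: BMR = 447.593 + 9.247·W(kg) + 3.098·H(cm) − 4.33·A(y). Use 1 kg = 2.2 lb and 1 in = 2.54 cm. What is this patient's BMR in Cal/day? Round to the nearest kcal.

Convert to metric: weight = 209 ÷ 2.2 = 95 kg; height = (5×12 + 3) × 2.54 = 63 × 2.54 = 160.02 cm.
Harris-Benedict: BMR = 447.593 + 9.247(95) + 3.098(160.02) − 4.33(78) = 1484.06 kcal/day.

1484 Cal/day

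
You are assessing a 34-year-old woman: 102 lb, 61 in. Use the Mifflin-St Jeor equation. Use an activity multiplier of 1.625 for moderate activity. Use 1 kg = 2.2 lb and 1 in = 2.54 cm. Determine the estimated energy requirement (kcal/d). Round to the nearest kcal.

Convert to metric: weight = 102 ÷ 2.2 = 46.3636 kg; height = 61 × 2.54 = 154.94 cm.
Mifflin-St Jeor (female): BMR = 10(46.3636) + 6.25(154.94) − 5(34) − 161 = 463.6364 + 968.375 − 170 − 161 = 1101.0114 kcal/day.
TEE = BMR × activity factor = 1101.0114 × 1.625 = 1789.1435 kcal/day.

1789 kcal/d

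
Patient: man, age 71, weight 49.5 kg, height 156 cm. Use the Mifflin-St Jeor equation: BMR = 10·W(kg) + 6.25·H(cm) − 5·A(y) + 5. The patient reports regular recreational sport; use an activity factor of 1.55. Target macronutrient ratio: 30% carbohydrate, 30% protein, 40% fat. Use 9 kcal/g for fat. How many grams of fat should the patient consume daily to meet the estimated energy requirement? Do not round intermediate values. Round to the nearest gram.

77 g/day

Mifflin-St Jeor (male): BMR = 10(49.5) + 6.25(156) − 5(71) + 5 = 495 + 975 − 355 + 5 = 1120 kcal/day.
TEE = 1120 × 1.55 = 1736 kcal/day.
Fat energy = 40% × 1736 = 694.4 kcal.
Fat = 694.4 ÷ 9 kcal/g = 77.1556 g.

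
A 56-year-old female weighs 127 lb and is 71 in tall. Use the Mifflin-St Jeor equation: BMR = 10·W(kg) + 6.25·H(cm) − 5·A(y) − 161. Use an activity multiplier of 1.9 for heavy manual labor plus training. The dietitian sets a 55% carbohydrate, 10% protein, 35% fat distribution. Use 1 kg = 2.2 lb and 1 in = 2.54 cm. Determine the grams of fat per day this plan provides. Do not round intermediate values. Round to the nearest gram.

Convert to metric: weight = 127 ÷ 2.2 = 57.7273 kg; height = 71 × 2.54 = 180.34 cm.
Mifflin-St Jeor (female): BMR = 10(57.7273) + 6.25(180.34) − 5(56) − 161 = 577.2727 + 1127.125 − 280 − 161 = 1263.3977 kcal/day.
TEE = 1263.3977 × 1.9 = 2400.4557 kcal/day.
Fat energy = 35% × 2400.4557 = 840.1595 kcal.
Fat = 840.1595 ÷ 9 kcal/g = 93.3511 g.

93 g/day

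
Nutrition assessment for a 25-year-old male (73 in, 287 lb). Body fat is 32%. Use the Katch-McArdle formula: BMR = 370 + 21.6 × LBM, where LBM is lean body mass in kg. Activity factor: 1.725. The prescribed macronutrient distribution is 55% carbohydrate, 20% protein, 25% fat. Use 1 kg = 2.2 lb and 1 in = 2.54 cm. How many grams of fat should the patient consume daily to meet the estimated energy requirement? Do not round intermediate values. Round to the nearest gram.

110 g/day

Convert to metric: weight = 287 ÷ 2.2 = 130.4545 kg; height = 73 × 2.54 = 185.42 cm.
LBM = 130.4545 × (1 − 0.32) = 88.7091 kg. Katch-McArdle: BMR = 370 + 21.6 × 88.7091 = 2286.1164 kcal/day.
TEE = 2286.1164 × 1.725 = 3943.5507 kcal/day.
Fat energy = 25% × 3943.5507 = 985.8877 kcal.
Fat = 985.8877 ÷ 9 kcal/g = 109.5431 g.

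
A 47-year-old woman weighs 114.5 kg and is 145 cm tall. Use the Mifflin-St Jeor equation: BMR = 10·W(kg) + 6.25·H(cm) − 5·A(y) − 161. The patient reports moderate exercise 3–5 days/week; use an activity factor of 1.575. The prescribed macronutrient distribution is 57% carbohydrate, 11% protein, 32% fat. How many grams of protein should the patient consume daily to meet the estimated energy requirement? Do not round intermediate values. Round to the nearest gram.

Mifflin-St Jeor (female): BMR = 10(114.5) + 6.25(145) − 5(47) − 161 = 1145 + 906.25 − 235 − 161 = 1655.25 kcal/day.
TEE = 1655.25 × 1.575 = 2607.0188 kcal/day.
Protein energy = 11% × 2607.0188 = 286.7721 kcal.
Protein = 286.7721 ÷ 4 kcal/g = 71.693 g.

72 g/day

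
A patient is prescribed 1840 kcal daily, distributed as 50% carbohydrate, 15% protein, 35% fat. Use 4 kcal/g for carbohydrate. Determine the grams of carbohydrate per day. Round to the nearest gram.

230 g/day

Carbohydrate energy = 50% × 1840 = 920 kcal.
At 4 kcal/g: 920 ÷ 4 = 230 g.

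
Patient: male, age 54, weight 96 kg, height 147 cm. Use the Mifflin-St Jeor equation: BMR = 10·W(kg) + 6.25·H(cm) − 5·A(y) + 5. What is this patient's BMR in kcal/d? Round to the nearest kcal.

Mifflin-St Jeor (male): BMR = 10(96) + 6.25(147) − 5(54) + 5 = 960 + 918.75 − 270 + 5 = 1613.75 kcal/day.

1614 kcal/d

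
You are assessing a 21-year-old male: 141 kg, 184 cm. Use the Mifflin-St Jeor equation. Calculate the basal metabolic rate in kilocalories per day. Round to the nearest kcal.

Mifflin-St Jeor (male): BMR = 10(141) + 6.25(184) − 5(21) + 5 = 1410 + 1150 − 105 + 5 = 2460 kcal/day.

2460 kilocalories per day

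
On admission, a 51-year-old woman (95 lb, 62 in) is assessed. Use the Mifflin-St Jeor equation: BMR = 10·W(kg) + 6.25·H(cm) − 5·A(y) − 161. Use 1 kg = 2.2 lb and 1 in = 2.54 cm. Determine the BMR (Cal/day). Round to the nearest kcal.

Convert to metric: weight = 95 ÷ 2.2 = 43.1818 kg; height = 62 × 2.54 = 157.48 cm.
Mifflin-St Jeor (female): BMR = 10(43.1818) + 6.25(157.48) − 5(51) − 161 = 431.8182 + 984.25 − 255 − 161 = 1000.0682 kcal/day.

1000 Cal/day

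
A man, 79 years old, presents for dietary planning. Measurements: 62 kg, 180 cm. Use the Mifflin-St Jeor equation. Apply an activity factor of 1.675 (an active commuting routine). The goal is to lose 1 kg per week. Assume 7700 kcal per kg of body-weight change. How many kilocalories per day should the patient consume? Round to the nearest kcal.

Mifflin-St Jeor (male): BMR = 10(62) + 6.25(180) − 5(79) + 5 = 620 + 1125 − 395 + 5 = 1355 kcal/day.
TEE = 1355 × 1.675 = 2269.625 kcal/day.
Required daily deficit = 1 × 7700 ÷ 7 = 1100 kcal/day.
Target intake = 2269.625 − 1100 = 1169.625 kcal/day.

1170 kilocalories per day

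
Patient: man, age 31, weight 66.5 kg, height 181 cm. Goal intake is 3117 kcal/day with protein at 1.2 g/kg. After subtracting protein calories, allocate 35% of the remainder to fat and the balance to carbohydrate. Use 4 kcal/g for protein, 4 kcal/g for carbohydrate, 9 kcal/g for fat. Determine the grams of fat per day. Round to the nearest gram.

Protein = 1.2 × 66.5 = 79.8 g → 79.8 × 4 = 319.2 kcal.
Non-protein calories = 3117 − 319.2 = 2797.8 kcal.
Fat: 35% × 2797.8 = 979.23 kcal; carbohydrate: 1818.57 kcal.
Fat: 979.23 kcal ÷ 9 kcal/g = 108.8033 g.

109 g/day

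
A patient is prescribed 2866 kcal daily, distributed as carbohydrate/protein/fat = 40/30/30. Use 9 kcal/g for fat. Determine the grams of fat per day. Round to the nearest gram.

Fat energy = 30% × 2866 = 859.8 kcal.
At 9 kcal/g: 859.8 ÷ 9 = 95.5333 g.

96 g/day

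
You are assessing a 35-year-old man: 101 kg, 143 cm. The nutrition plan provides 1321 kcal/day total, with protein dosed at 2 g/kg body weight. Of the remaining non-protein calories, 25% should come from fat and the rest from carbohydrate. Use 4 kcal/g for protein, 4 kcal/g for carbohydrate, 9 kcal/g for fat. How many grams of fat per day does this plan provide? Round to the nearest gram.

Protein = 2 × 101 = 202 g → 202 × 4 = 808 kcal.
Non-protein calories = 1321 − 808 = 513 kcal.
Fat: 25% × 513 = 128.25 kcal; carbohydrate: 384.75 kcal.
Fat: 128.25 kcal ÷ 9 kcal/g = 14.25 g.

14 g/day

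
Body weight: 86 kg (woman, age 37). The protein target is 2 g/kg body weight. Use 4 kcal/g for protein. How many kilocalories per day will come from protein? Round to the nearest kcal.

688 kcal/day

Protein = 2 g/kg × 86 kg = 172 g/day.
Protein energy = 172 g × 4 kcal/g = 688 kcal/day.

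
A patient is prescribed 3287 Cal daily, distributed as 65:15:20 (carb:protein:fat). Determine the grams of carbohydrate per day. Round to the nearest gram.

534 g/day

Carbohydrate energy = 65% × 3287 = 2136.55 kcal.
At 4 kcal/g: 2136.55 ÷ 4 = 534.1375 g.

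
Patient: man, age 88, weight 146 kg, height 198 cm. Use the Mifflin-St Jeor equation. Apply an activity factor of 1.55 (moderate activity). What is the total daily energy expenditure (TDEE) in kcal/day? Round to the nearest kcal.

3507 kcal/day

Mifflin-St Jeor (male): BMR = 10(146) + 6.25(198) − 5(88) + 5 = 1460 + 1237.5 − 440 + 5 = 2262.5 kcal/day.
TEE = BMR × activity factor = 2262.5 × 1.55 = 3506.875 kcal/day.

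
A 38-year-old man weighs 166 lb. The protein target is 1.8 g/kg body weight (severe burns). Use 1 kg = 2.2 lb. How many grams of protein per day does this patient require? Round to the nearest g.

Weight in kg = 166 ÷ 2.2 = 75.4545 kg.
Protein = 1.8 g/kg × 75.4545 kg = 135.8182 g/day.

136 g/day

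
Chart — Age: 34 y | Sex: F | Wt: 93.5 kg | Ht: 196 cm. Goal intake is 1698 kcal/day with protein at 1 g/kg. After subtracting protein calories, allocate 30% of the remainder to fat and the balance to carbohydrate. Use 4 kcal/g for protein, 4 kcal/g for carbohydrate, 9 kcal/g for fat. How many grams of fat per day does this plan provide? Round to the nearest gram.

44 g/day

Protein = 1 × 93.5 = 93.5 g → 93.5 × 4 = 374 kcal.
Non-protein calories = 1698 − 374 = 1324 kcal.
Fat: 30% × 1324 = 397.2 kcal; carbohydrate: 926.8 kcal.
Fat: 397.2 kcal ÷ 9 kcal/g = 44.1333 g.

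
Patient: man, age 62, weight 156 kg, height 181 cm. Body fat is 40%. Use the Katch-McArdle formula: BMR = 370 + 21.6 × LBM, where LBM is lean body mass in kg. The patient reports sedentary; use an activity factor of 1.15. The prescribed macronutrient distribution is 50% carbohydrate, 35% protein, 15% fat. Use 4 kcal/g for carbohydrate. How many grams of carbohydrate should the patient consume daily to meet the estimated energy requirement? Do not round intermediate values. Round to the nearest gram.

344 g/day

LBM = 156 × (1 − 0.4) = 93.6 kg. Katch-McArdle: BMR = 370 + 21.6 × 93.6 = 2391.76 kcal/day.
TEE = 2391.76 × 1.15 = 2750.524 kcal/day.
Carbohydrate energy = 50% × 2750.524 = 1375.262 kcal.
Carbohydrate = 1375.262 ÷ 4 kcal/g = 343.8155 g.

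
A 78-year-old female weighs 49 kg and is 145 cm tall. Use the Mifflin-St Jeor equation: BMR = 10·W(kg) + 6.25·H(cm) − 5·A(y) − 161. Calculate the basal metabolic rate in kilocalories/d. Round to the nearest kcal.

845 kilocalories/d

Mifflin-St Jeor (female): BMR = 10(49) + 6.25(145) − 5(78) − 161 = 490 + 906.25 − 390 − 161 = 845.25 kcal/day.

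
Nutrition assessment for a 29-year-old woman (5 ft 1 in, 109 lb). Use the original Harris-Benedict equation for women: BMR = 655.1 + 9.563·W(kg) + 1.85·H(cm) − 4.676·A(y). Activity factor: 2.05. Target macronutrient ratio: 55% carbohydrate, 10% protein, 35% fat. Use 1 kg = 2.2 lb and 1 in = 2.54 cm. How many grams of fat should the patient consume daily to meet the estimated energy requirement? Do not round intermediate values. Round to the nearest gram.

102 g/day

Convert to metric: weight = 109 ÷ 2.2 = 49.5455 kg; height = (5×12 + 1) × 2.54 = 61 × 2.54 = 154.94 cm.
Harris-Benedict: BMR = 655.1 + 9.563(49.5455) + 1.85(154.94) − 4.676(29) = 1279.9382 kcal/day.
TEE = 1279.9382 × 2.05 = 2623.8733 kcal/day.
Fat energy = 35% × 2623.8733 = 918.3556 kcal.
Fat = 918.3556 ÷ 9 kcal/g = 102.0395 g.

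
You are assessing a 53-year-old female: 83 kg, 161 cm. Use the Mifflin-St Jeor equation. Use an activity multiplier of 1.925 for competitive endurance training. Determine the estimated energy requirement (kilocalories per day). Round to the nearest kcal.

Mifflin-St Jeor (female): BMR = 10(83) + 6.25(161) − 5(53) − 161 = 830 + 1006.25 − 265 − 161 = 1410.25 kcal/day.
TEE = BMR × activity factor = 1410.25 × 1.925 = 2714.7313 kcal/day.

2715 kilocalories per day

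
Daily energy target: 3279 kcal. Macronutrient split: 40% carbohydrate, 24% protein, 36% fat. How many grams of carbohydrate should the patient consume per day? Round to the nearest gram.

Carbohydrate energy = 40% × 3279 = 1311.6 kcal.
At 4 kcal/g: 1311.6 ÷ 4 = 327.9 g.

328 g/day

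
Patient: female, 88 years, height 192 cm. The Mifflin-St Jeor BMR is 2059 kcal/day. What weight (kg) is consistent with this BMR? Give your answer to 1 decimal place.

146.0 kg

2059 = 10·W + 6.25(192) − 5(88) − 161
10·W = 2059 − 599 = 1460, so W = 146 kg.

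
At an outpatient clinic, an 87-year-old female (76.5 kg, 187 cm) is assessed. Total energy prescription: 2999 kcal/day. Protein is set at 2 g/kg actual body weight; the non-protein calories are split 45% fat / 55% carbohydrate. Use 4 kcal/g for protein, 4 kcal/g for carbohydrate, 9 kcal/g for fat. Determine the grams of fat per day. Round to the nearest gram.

Protein = 2 × 76.5 = 153 g → 153 × 4 = 612 kcal.
Non-protein calories = 2999 − 612 = 2387 kcal.
Fat: 45% × 2387 = 1074.15 kcal; carbohydrate: 1312.85 kcal.
Fat: 1074.15 kcal ÷ 9 kcal/g = 119.35 g.

119 g/day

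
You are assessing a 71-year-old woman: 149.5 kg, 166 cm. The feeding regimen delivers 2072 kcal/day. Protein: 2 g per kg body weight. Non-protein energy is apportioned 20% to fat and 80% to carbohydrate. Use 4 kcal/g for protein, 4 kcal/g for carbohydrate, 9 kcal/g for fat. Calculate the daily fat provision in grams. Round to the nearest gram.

19 g/day

Protein = 2 × 149.5 = 299 g → 299 × 4 = 1196 kcal.
Non-protein calories = 2072 − 1196 = 876 kcal.
Fat: 20% × 876 = 175.2 kcal; carbohydrate: 700.8 kcal.
Fat: 175.2 kcal ÷ 9 kcal/g = 19.4667 g.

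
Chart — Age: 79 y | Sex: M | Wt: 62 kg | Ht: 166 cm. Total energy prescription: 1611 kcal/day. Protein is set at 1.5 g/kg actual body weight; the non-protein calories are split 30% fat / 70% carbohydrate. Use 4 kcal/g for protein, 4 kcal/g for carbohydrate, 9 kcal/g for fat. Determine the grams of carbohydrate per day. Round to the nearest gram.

217 g/day

Protein = 1.5 × 62 = 93 g → 93 × 4 = 372 kcal.
Non-protein calories = 1611 − 372 = 1239 kcal.
Fat: 30% × 1239 = 371.7 kcal; carbohydrate: 867.3 kcal.
Carbohydrate: 867.3 kcal ÷ 4 kcal/g = 216.825 g.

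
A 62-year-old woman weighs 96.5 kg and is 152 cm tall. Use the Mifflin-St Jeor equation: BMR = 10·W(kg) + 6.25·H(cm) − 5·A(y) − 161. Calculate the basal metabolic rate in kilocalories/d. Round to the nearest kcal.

1444 kilocalories/d

Mifflin-St Jeor (female): BMR = 10(96.5) + 6.25(152) − 5(62) − 161 = 965 + 950 − 310 − 161 = 1444 kcal/day.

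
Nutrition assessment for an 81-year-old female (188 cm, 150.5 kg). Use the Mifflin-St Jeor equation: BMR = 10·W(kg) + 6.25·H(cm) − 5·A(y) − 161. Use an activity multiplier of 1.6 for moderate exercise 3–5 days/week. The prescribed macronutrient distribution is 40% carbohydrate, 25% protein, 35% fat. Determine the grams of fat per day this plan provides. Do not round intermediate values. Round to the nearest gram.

132 g/day

Mifflin-St Jeor (female): BMR = 10(150.5) + 6.25(188) − 5(81) − 161 = 1505 + 1175 − 405 − 161 = 2114 kcal/day.
TEE = 2114 × 1.6 = 3382.4 kcal/day.
Fat energy = 35% × 3382.4 = 1183.84 kcal.
Fat = 1183.84 ÷ 9 kcal/g = 131.5378 g.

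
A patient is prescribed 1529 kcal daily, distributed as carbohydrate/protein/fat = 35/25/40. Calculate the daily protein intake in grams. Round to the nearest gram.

Protein energy = 25% × 1529 = 382.25 kcal.
At 4 kcal/g: 382.25 ÷ 4 = 95.5625 g.

96 g/day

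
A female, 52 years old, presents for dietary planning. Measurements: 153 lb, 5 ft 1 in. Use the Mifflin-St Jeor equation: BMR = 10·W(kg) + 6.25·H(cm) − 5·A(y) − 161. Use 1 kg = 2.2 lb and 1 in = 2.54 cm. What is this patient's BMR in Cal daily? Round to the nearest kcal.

Convert to metric: weight = 153 ÷ 2.2 = 69.5455 kg; height = (5×12 + 1) × 2.54 = 61 × 2.54 = 154.94 cm.
Mifflin-St Jeor (female): BMR = 10(69.5455) + 6.25(154.94) − 5(52) − 161 = 695.4545 + 968.375 − 260 − 161 = 1242.8295 kcal/day.

1243 Cal daily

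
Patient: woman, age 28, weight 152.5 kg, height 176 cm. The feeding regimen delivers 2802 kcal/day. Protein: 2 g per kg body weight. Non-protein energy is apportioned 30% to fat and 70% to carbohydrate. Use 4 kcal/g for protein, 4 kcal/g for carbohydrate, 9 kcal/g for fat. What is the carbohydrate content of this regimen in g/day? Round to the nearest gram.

Protein = 2 × 152.5 = 305 g → 305 × 4 = 1220 kcal.
Non-protein calories = 2802 − 1220 = 1582 kcal.
Fat: 30% × 1582 = 474.6 kcal; carbohydrate: 1107.4 kcal.
Carbohydrate: 1107.4 kcal ÷ 4 kcal/g = 276.85 g.

277 g/day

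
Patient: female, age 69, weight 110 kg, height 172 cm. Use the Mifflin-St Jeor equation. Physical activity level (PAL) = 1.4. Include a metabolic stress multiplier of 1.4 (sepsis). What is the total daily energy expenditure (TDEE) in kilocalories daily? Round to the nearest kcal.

Mifflin-St Jeor (female): BMR = 10(110) + 6.25(172) − 5(69) − 161 = 1100 + 1075 − 345 − 161 = 1669 kcal/day.
TEE = BMR × activity factor = 1669 × 1.4 = 2336.6 kcal/day.
Apply stress factor: 2336.6 × 1.4 = 3271.24 kcal/day.

3271 kilocalories daily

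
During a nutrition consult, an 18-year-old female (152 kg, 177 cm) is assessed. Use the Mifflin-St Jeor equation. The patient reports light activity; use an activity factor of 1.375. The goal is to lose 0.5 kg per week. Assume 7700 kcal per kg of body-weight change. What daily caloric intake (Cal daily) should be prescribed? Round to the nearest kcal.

Mifflin-St Jeor (female): BMR = 10(152) + 6.25(177) − 5(18) − 161 = 1520 + 1106.25 − 90 − 161 = 2375.25 kcal/day.
TEE = 2375.25 × 1.375 = 3265.9688 kcal/day.
Required daily deficit = 0.5 × 7700 ÷ 7 = 550 kcal/day.
Target intake = 3265.9688 − 550 = 2715.9688 kcal/day.

2716 Cal daily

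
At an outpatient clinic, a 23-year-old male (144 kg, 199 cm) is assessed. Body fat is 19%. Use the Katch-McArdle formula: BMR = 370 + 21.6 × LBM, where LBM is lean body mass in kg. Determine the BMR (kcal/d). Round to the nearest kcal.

LBM = 144 × (1 − 0.19) = 116.64 kg. Katch-McArdle: BMR = 370 + 21.6 × 116.64 = 2889.424 kcal/day.

2889 kcal/d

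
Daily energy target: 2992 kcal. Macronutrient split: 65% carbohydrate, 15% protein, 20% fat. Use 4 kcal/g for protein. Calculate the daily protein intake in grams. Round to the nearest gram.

112 g/day

Protein energy = 15% × 2992 = 448.8 kcal.
At 4 kcal/g: 448.8 ÷ 4 = 112.2 g.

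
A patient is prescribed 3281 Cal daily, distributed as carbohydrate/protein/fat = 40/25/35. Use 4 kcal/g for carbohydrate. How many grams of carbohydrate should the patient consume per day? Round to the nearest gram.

328 g/day

Carbohydrate energy = 40% × 3281 = 1312.4 kcal.
At 4 kcal/g: 1312.4 ÷ 4 = 328.1 g.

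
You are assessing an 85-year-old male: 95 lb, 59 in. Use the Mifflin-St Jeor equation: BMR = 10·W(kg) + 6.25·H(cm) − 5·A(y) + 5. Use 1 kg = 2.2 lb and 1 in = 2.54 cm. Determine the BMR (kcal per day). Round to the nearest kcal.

948 kcal per day

Convert to metric: weight = 95 ÷ 2.2 = 43.1818 kg; height = 59 × 2.54 = 149.86 cm.
Mifflin-St Jeor (male): BMR = 10(43.1818) + 6.25(149.86) − 5(85) + 5 = 431.8182 + 936.625 − 425 + 5 = 948.4432 kcal/day.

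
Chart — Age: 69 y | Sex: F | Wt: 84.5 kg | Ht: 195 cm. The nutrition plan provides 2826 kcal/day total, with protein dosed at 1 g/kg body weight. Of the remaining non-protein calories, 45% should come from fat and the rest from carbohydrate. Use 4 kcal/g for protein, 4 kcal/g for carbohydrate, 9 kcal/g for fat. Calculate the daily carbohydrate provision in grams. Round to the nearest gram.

342 g/day

Protein = 1 × 84.5 = 84.5 g → 84.5 × 4 = 338 kcal.
Non-protein calories = 2826 − 338 = 2488 kcal.
Fat: 45% × 2488 = 1119.6 kcal; carbohydrate: 1368.4 kcal.
Carbohydrate: 1368.4 kcal ÷ 4 kcal/g = 342.1 g.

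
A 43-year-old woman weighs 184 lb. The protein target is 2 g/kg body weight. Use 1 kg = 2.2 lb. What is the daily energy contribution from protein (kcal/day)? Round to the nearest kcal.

Weight in kg = 184 ÷ 2.2 = 83.6364 kg.
Protein = 2 g/kg × 83.6364 kg = 167.2727 g/day.
Protein energy = 167.2727 g × 4 kcal/g = 669.0909 kcal/day.

669 kcal/day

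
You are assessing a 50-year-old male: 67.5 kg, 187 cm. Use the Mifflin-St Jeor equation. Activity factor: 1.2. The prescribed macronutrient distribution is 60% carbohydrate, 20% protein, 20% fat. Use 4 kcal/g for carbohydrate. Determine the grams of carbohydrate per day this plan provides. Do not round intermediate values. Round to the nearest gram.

288 g/day

Mifflin-St Jeor (male): BMR = 10(67.5) + 6.25(187) − 5(50) + 5 = 675 + 1168.75 − 250 + 5 = 1598.75 kcal/day.
TEE = 1598.75 × 1.2 = 1918.5 kcal/day.
Carbohydrate energy = 60% × 1918.5 = 1151.1 kcal.
Carbohydrate = 1151.1 ÷ 4 kcal/g = 287.775 g.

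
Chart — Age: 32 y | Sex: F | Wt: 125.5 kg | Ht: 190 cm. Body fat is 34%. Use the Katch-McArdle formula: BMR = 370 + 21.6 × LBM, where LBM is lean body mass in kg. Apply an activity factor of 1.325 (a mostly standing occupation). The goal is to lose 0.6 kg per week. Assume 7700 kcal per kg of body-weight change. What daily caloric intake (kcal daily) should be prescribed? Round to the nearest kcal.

2201 kcal daily

LBM = 125.5 × (1 − 0.34) = 82.83 kg. Katch-McArdle: BMR = 370 + 21.6 × 82.83 = 2159.128 kcal/day.
TEE = 2159.128 × 1.325 = 2860.8446 kcal/day.
Required daily deficit = 0.6 × 7700 ÷ 7 = 660 kcal/day.
Target intake = 2860.8446 − 660 = 2200.8446 kcal/day.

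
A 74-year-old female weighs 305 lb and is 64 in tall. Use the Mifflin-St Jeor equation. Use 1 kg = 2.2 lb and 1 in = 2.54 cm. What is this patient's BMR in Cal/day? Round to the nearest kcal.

Convert to metric: weight = 305 ÷ 2.2 = 138.6364 kg; height = 64 × 2.54 = 162.56 cm.
Mifflin-St Jeor (female): BMR = 10(138.6364) + 6.25(162.56) − 5(74) − 161 = 1386.3636 + 1016 − 370 − 161 = 1871.3636 kcal/day.

1871 Cal/day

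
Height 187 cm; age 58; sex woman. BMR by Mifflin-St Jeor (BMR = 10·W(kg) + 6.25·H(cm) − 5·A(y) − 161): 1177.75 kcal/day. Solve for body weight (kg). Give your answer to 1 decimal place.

1177.75 = 10·W + 6.25(187) − 5(58) − 161
10·W = 1177.75 − 717.75 = 460, so W = 46 kg.

46.0 kg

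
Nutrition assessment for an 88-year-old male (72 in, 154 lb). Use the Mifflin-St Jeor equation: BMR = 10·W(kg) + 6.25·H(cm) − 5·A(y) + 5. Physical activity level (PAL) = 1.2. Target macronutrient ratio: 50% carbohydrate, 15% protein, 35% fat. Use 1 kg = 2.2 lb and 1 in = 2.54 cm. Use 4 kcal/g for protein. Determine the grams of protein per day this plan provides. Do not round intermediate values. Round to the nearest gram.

63 g/day

Convert to metric: weight = 154 ÷ 2.2 = 70 kg; height = 72 × 2.54 = 182.88 cm.
Mifflin-St Jeor (male): BMR = 10(70) + 6.25(182.88) − 5(88) + 5 = 700 + 1143 − 440 + 5 = 1408 kcal/day.
TEE = 1408 × 1.2 = 1689.6 kcal/day.
Protein energy = 15% × 1689.6 = 253.44 kcal.
Protein = 253.44 ÷ 4 kcal/g = 63.36 g.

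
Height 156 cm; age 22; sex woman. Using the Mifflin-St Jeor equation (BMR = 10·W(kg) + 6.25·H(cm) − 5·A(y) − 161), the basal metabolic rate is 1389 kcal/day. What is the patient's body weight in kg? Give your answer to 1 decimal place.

68.5 kg

1389 = 10·W + 6.25(156) − 5(22) − 161
10·W = 1389 − 704 = 685, so W = 68.5 kg.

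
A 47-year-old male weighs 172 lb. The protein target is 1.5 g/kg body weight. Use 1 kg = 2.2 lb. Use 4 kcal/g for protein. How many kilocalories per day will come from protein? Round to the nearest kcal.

Weight in kg = 172 ÷ 2.2 = 78.1818 kg.
Protein = 1.5 g/kg × 78.1818 kg = 117.2727 g/day.
Protein energy = 117.2727 g × 4 kcal/g = 469.0909 kcal/day.

469 kcal/day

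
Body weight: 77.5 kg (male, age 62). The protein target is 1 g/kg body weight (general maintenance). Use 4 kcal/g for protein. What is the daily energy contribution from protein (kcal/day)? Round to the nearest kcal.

310 kcal/day

Protein = 1 g/kg × 77.5 kg = 77.5 g/day.
Protein energy = 77.5 g × 4 kcal/g = 310 kcal/day.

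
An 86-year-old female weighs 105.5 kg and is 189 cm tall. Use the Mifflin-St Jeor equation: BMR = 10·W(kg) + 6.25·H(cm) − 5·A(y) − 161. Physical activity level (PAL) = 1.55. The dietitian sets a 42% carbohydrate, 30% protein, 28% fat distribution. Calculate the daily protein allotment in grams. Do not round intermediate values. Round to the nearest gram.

Mifflin-St Jeor (female): BMR = 10(105.5) + 6.25(189) − 5(86) − 161 = 1055 + 1181.25 − 430 − 161 = 1645.25 kcal/day.
TEE = 1645.25 × 1.55 = 2550.1375 kcal/day.
Protein energy = 30% × 2550.1375 = 765.0413 kcal.
Protein = 765.0413 ÷ 4 kcal/g = 191.2603 g.

191 g/day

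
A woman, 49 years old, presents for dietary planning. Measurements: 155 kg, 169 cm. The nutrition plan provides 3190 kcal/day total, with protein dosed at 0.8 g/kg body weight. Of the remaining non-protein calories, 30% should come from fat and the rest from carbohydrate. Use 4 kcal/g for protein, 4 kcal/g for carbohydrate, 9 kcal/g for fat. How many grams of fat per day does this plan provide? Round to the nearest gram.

Protein = 0.8 × 155 = 124 g → 124 × 4 = 496 kcal.
Non-protein calories = 3190 − 496 = 2694 kcal.
Fat: 30% × 2694 = 808.2 kcal; carbohydrate: 1885.8 kcal.
Fat: 808.2 kcal ÷ 9 kcal/g = 89.8 g.

90 g/day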